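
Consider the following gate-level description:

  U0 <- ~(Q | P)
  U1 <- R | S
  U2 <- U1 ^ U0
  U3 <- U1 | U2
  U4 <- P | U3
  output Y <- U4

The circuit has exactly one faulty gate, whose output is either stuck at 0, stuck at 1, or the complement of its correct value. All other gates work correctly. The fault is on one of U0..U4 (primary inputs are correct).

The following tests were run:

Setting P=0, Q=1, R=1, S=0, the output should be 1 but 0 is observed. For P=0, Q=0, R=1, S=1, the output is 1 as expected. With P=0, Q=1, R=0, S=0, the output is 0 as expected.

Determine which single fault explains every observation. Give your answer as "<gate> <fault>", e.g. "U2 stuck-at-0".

U1 stuck-at-0

Fault-free values for test 1 (P=0, Q=1, R=1, S=0): U0=0, U1=1, U2=1, U3=1, U4=1, giving Y=1. Observed 0.
Test 1: faults giving observed 0 are {U1 stuck-at-0, U1 inverted output, U3 stuck-at-0, U3 inverted output, U4 stuck-at-0, U4 inverted output}.
Test 2 (P=0, Q=0, R=1, S=1): fault-free U0=1, U1=1, U2=0, U3=1, U4=1 → 1; observed 1. Eliminates U3 stuck-at-0, U3 inverted output, U4 stuck-at-0, U4 inverted output.
Test 3 (P=0, Q=1, R=0, S=0): fault-free U0=0, U1=0, U2=0, U3=0, U4=0 → 0; observed 0. Eliminates U1 inverted output.
Only U1 stuck-at-0 is consistent with every test.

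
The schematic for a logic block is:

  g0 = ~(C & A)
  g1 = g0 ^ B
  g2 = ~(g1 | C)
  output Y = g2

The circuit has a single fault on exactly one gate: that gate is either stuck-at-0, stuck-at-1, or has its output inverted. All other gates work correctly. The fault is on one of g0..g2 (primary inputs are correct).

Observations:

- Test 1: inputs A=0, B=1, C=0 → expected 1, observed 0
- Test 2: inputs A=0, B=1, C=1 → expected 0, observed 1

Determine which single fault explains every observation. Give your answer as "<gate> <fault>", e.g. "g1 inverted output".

g2 inverted output

Fault-free values for test 1 (A=0, B=1, C=0): g0=1, g1=0, g2=1, giving Y=1. Observed 0.
Test 1: faults giving observed 0 are {g0 stuck-at-0, g0 inverted output, g1 stuck-at-1, g1 inverted output, g2 stuck-at-0, g2 inverted output}.
Test 2 (A=0, B=1, C=1): fault-free g0=1, g1=0, g2=0 → 0; observed 1. Eliminates g0 stuck-at-0, g0 inverted output, g1 stuck-at-1, g1 inverted output, g2 stuck-at-0.
Only g2 inverted output is consistent with every test.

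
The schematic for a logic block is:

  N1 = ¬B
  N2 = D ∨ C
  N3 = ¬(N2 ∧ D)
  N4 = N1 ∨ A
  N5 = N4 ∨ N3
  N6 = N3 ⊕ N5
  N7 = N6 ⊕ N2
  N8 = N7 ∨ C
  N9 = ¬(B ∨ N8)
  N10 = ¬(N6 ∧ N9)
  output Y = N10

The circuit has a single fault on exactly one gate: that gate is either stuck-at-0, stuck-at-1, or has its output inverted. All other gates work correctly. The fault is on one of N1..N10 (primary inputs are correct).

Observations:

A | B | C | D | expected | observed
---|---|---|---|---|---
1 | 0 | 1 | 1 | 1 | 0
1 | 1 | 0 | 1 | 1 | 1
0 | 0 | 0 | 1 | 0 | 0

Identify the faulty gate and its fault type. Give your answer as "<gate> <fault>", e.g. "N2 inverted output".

N8 stuck-at-0

Fault-free values for test 1 (A=1, B=0, C=1, D=1): N1=1, N2=1, N3=0, N4=1, N5=1, N6=1, N7=0, N8=1, N9=0, N10=1, giving Y=1. Observed 0.
Test 1: faults giving observed 0 are {N8 stuck-at-0, N8 inverted output, N9 stuck-at-1, N9 inverted output, N10 stuck-at-0, N10 inverted output}.
Test 2 (A=1, B=1, C=0, D=1): fault-free N1=0, N2=1, N3=0, N4=1, N5=1, N6=1, N7=0, N8=0, N9=0, N10=1 → 1; observed 1. Eliminates N9 stuck-at-1, N9 inverted output, N10 stuck-at-0, N10 inverted output.
Test 3 (A=0, B=0, C=0, D=1): fault-free N1=1, N2=1, N3=0, N4=1, N5=1, N6=1, N7=0, N8=0, N9=1, N10=0 → 0; observed 0. Eliminates N8 inverted output.
Only N8 stuck-at-0 is consistent with every test.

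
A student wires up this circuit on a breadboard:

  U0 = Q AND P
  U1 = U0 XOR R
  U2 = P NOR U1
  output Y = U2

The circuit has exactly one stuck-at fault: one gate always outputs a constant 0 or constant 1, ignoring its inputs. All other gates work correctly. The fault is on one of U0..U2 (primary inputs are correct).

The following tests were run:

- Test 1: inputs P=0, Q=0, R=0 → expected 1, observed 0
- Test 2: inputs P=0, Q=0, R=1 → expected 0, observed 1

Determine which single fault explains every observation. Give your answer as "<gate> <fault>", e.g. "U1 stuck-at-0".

U0 stuck-at-1

Fault-free values for test 1 (P=0, Q=0, R=0): U0=0, U1=0, U2=1, giving Y=1. Observed 0.
Test 1: faults giving observed 0 are {U0 stuck-at-1, U1 stuck-at-1, U2 stuck-at-0}.
Test 2 (P=0, Q=0, R=1): fault-free U0=0, U1=1, U2=0 → 0; observed 1. Eliminates U1 stuck-at-1, U2 stuck-at-0.
Only U0 stuck-at-1 is consistent with every test.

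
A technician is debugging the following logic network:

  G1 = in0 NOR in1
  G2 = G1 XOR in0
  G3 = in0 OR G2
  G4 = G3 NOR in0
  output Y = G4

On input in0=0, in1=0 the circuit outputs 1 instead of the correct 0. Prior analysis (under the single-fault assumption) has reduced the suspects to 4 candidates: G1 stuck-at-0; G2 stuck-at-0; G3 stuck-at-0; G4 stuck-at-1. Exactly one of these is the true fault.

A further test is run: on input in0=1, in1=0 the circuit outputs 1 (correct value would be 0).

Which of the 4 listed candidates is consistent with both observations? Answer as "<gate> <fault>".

G4 stuck-at-1

Evaluate each candidate on input in0=1, in1=0:
  G1 stuck-at-0: G1=0 [stuck-at-0], G2=1, G3=1, G4=0 → 0 — eliminated
  G2 stuck-at-0: G1=0, G2=0 [stuck-at-0], G3=1, G4=0 → 0 — eliminated
  G3 stuck-at-0: G1=0, G2=1, G3=0 [stuck-at-0], G4=0 → 0 — eliminated
  G4 stuck-at-1: G1=0, G2=1, G3=1, G4=1 [stuck-at-1] → 1 — matches
Only G4 stuck-at-1 reproduces the observed 1.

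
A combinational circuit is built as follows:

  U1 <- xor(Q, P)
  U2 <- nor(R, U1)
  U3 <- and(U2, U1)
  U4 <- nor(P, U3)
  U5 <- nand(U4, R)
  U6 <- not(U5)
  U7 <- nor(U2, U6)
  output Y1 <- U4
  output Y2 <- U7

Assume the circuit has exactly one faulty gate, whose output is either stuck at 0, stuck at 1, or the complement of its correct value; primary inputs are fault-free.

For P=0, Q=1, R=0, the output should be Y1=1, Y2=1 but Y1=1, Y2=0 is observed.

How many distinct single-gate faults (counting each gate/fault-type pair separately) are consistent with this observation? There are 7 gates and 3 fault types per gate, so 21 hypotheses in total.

Fault-free: U1=1, U2=0, U3=0, U4=1, U5=1, U6=0, U7=1 → Y1=1, Y2=1. Observed Y1=1, Y2=0.
  U1: stuck-at-0, inverted output ✓; others ✗
  U2: none of the 3 fault types match ✗
  U3: none of the 3 fault types match ✗
  U4: none of the 3 fault types match ✗
  U5: stuck-at-0, inverted output ✓; others ✗
  U6: stuck-at-1, inverted output ✓; others ✗
  U7: stuck-at-0, inverted output ✓; others ✗
Consistent faults: {U1 stuck-at-0, U1 inverted output, U5 stuck-at-0, U5 inverted output, U6 stuck-at-1, U6 inverted output, U7 stuck-at-0, U7 inverted output} — 8 in all.

8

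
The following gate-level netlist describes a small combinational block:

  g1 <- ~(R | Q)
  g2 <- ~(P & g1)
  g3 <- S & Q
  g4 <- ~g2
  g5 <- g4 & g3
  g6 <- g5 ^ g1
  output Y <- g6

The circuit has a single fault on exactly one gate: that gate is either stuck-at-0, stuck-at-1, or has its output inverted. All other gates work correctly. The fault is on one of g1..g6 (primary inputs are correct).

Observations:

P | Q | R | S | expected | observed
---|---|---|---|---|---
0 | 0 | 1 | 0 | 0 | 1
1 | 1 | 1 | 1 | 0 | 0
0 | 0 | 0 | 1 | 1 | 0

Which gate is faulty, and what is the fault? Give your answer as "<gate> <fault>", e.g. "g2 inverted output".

Fault-free values for test 1 (P=0, Q=0, R=1, S=0): g1=0, g2=1, g3=0, g4=0, g5=0, g6=0, giving Y=0. Observed 1.
Test 1: faults giving observed 1 are {g1 stuck-at-1, g1 inverted output, g5 stuck-at-1, g5 inverted output, g6 stuck-at-1, g6 inverted output}.
Test 2 (P=1, Q=1, R=1, S=1): fault-free g1=0, g2=1, g3=1, g4=0, g5=0, g6=0 → 0; observed 0. Eliminates g5 stuck-at-1, g5 inverted output, g6 stuck-at-1, g6 inverted output.
Test 3 (P=0, Q=0, R=0, S=1): fault-free g1=1, g2=1, g3=0, g4=0, g5=0, g6=1 → 1; observed 0. Eliminates g1 stuck-at-1.
Only g1 inverted output is consistent with every test.

g1 inverted output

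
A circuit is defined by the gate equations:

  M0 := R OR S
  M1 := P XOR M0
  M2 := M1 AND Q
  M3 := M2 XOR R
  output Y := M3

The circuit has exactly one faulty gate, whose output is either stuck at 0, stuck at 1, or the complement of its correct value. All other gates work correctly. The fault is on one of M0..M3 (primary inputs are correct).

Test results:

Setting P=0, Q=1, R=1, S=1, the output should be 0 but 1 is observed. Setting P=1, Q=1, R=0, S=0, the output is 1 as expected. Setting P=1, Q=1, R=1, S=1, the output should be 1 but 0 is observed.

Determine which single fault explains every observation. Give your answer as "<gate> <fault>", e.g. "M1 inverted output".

Fault-free values for test 1 (P=0, Q=1, R=1, S=1): M0=1, M1=1, M2=1, M3=0, giving Y=0. Observed 1.
Test 1: faults giving observed 1 are {M0 stuck-at-0, M0 inverted output, M1 stuck-at-0, M1 inverted output, M2 stuck-at-0, M2 inverted output, M3 stuck-at-1, M3 inverted output}.
Test 2 (P=1, Q=1, R=0, S=0): fault-free M0=0, M1=1, M2=1, M3=1 → 1; observed 1. Eliminates M0 inverted output, M1 stuck-at-0, M1 inverted output, M2 stuck-at-0, M2 inverted output, M3 inverted output.
Test 3 (P=1, Q=1, R=1, S=1): fault-free M0=1, M1=0, M2=0, M3=1 → 1; observed 0. Eliminates M3 stuck-at-1.
Only M0 stuck-at-0 is consistent with every test.

M0 stuck-at-0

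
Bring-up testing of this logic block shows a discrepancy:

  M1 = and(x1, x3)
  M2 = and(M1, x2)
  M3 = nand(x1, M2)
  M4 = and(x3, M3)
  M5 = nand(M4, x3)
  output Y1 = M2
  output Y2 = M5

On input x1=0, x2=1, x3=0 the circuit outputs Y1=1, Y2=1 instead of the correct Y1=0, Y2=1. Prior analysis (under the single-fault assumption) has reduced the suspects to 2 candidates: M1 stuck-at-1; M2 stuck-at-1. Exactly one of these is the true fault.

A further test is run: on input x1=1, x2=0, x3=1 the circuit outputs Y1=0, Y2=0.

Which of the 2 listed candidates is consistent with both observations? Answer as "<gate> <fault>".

M1 stuck-at-1

Evaluate each candidate on input x1=1, x2=0, x3=1:
  M1 stuck-at-1: M1=1 [stuck-at-1], M2=0, M3=1, M4=1, M5=0 → Y1=0, Y2=0 — matches
  M2 stuck-at-1: M1=1, M2=1 [stuck-at-1], M3=0, M4=0, M5=1 → Y1=1, Y2=1 — eliminated
Only M1 stuck-at-1 reproduces the observed Y1=0, Y2=0.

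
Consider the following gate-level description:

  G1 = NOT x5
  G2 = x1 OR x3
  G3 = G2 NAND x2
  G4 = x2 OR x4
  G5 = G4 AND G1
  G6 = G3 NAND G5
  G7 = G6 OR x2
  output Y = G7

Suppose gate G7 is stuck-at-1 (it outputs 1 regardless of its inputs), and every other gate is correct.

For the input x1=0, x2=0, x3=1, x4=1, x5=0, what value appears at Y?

1

Propagate with G7 forced: G1=1, G2=1, G3=1, G4=1, G5=1, G6=0, G7=1 [stuck-at-1].
So Y = 1. (Without the fault it would be 0.)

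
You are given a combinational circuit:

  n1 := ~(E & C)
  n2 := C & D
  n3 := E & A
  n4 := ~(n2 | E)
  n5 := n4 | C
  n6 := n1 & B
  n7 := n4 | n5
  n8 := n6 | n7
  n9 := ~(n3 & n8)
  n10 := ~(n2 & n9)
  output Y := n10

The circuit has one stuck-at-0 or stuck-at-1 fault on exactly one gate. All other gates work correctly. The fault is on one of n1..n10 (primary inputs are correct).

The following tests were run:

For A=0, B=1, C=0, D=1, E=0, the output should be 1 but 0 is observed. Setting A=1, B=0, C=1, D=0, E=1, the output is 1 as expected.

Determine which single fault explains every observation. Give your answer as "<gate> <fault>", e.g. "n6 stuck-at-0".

Fault-free values for test 1 (A=0, B=1, C=0, D=1, E=0): n1=1, n2=0, n3=0, n4=1, n5=1, n6=1, n7=1, n8=1, n9=1, n10=1, giving Y=1. Observed 0.
Test 1: faults giving observed 0 are {n2 stuck-at-1, n10 stuck-at-0}.
Test 2 (A=1, B=0, C=1, D=0, E=1): fault-free n1=0, n2=0, n3=1, n4=0, n5=1, n6=0, n7=1, n8=1, n9=0, n10=1 → 1; observed 1. Eliminates n10 stuck-at-0.
Only n2 stuck-at-1 is consistent with every test.

n2 stuck-at-1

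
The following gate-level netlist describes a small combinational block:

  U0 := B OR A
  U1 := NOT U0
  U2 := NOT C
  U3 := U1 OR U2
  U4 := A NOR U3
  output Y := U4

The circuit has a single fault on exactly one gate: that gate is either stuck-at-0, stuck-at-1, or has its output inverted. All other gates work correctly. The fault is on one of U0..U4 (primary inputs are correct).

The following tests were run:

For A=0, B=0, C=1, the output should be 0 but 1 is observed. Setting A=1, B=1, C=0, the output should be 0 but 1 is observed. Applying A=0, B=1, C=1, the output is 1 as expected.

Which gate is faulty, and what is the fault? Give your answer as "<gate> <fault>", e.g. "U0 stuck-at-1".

Fault-free values for test 1 (A=0, B=0, C=1): U0=0, U1=1, U2=0, U3=1, U4=0, giving Y=0. Observed 1.
Test 1: faults giving observed 1 are {U0 stuck-at-1, U0 inverted output, U1 stuck-at-0, U1 inverted output, U3 stuck-at-0, U3 inverted output, U4 stuck-at-1, U4 inverted output}.
Test 2 (A=1, B=1, C=0): fault-free U0=1, U1=0, U2=1, U3=1, U4=0 → 0; observed 1. Eliminates U0 stuck-at-1, U0 inverted output, U1 stuck-at-0, U1 inverted output, U3 stuck-at-0, U3 inverted output.
Test 3 (A=0, B=1, C=1): fault-free U0=1, U1=0, U2=0, U3=0, U4=1 → 1; observed 1. Eliminates U4 inverted output.
Only U4 stuck-at-1 is consistent with every test.

U4 stuck-at-1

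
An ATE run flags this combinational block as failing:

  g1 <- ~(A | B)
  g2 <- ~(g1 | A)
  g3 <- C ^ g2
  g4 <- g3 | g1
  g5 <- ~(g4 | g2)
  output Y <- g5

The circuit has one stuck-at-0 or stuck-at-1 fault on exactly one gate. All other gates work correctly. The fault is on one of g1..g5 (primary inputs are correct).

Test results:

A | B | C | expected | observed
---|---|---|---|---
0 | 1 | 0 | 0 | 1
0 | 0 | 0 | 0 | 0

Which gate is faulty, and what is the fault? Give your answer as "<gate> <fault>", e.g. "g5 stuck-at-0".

g2 stuck-at-0

Fault-free values for test 1 (A=0, B=1, C=0): g1=0, g2=1, g3=1, g4=1, g5=0, giving Y=0. Observed 1.
Test 1: faults giving observed 1 are {g2 stuck-at-0, g5 stuck-at-1}.
Test 2 (A=0, B=0, C=0): fault-free g1=1, g2=0, g3=0, g4=1, g5=0 → 0; observed 0. Eliminates g5 stuck-at-1.
Only g2 stuck-at-0 is consistent with every test.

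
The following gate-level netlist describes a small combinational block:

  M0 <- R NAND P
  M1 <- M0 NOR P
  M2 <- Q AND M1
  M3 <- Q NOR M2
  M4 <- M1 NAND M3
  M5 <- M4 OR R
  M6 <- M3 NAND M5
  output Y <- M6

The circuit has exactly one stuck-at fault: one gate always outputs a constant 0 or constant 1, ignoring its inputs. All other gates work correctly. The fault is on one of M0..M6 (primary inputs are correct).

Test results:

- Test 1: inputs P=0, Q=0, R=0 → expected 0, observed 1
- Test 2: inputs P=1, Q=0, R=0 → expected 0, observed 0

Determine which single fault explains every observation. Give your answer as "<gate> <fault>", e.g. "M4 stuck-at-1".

Fault-free values for test 1 (P=0, Q=0, R=0): M0=1, M1=0, M2=0, M3=1, M4=1, M5=1, M6=0, giving Y=0. Observed 1.
Test 1: faults giving observed 1 are {M0 stuck-at-0, M1 stuck-at-1, M2 stuck-at-1, M3 stuck-at-0, M4 stuck-at-0, M5 stuck-at-0, M6 stuck-at-1}.
Test 2 (P=1, Q=0, R=0): fault-free M0=1, M1=0, M2=0, M3=1, M4=1, M5=1, M6=0 → 0; observed 0. Eliminates M1 stuck-at-1, M2 stuck-at-1, M3 stuck-at-0, M4 stuck-at-0, M5 stuck-at-0, M6 stuck-at-1.
Only M0 stuck-at-0 is consistent with every test.

M0 stuck-at-0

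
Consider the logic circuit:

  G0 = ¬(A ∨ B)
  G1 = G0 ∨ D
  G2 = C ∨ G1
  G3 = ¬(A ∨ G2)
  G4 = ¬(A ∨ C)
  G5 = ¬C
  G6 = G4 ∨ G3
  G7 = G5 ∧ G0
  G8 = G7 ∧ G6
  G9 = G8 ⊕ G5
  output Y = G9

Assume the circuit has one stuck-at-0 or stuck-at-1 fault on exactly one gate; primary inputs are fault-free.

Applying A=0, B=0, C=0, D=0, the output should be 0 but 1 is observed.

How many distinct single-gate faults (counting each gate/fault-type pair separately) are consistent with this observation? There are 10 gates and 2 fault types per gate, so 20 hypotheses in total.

6

Fault-free: G0=1, G1=1, G2=1, G3=0, G4=1, G5=1, G6=1, G7=1, G8=1, G9=0 → 0. Observed 1.
  G0: stuck-at-0 ✓; others ✗
  G1: none of the 2 fault types match ✗
  G2: none of the 2 fault types match ✗
  G3: none of the 2 fault types match ✗
  G4: stuck-at-0 ✓; others ✗
  G5: none of the 2 fault types match ✗
  G6: stuck-at-0 ✓; others ✗
  G7: stuck-at-0 ✓; others ✗
  G8: stuck-at-0 ✓; others ✗
  G9: stuck-at-1 ✓; others ✗
Consistent faults: {G0 stuck-at-0, G4 stuck-at-0, G6 stuck-at-0, G7 stuck-at-0, G8 stuck-at-0, G9 stuck-at-1} — 6 in all.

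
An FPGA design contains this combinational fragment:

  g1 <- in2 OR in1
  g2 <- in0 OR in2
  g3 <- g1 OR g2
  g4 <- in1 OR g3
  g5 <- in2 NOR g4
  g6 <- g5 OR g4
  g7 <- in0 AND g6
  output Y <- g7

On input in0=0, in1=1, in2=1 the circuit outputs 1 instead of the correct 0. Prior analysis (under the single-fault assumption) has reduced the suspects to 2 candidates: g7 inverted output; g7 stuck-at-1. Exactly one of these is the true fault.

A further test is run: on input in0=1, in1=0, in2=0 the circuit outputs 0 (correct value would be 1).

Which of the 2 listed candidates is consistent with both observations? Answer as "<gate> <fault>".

g7 inverted output

Evaluate each candidate on input in0=1, in1=0, in2=0:
  g7 inverted output: g1=0, g2=1, g3=1, g4=1, g5=0, g6=1, g7=0 [inverted output] → 0 — matches
  g7 stuck-at-1: g1=0, g2=1, g3=1, g4=1, g5=0, g6=1, g7=1 [stuck-at-1] → 1 — eliminated
Only g7 inverted output reproduces the observed 0.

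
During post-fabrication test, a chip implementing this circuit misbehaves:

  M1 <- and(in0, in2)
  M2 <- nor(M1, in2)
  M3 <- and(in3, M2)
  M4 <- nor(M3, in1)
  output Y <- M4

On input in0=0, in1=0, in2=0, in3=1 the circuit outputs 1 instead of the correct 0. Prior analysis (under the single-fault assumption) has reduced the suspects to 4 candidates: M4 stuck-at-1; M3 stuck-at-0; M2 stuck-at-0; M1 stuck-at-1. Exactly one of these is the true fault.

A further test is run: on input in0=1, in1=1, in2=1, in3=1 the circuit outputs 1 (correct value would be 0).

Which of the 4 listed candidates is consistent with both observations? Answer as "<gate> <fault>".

M4 stuck-at-1

Evaluate each candidate on input in0=1, in1=1, in2=1, in3=1:
  M4 stuck-at-1: M1=1, M2=0, M3=0, M4=1 [stuck-at-1] → 1 — matches
  M3 stuck-at-0: M1=1, M2=0, M3=0 [stuck-at-0], M4=0 → 0 — eliminated
  M2 stuck-at-0: M1=1, M2=0 [stuck-at-0], M3=0, M4=0 → 0 — eliminated
  M1 stuck-at-1: M1=1 [stuck-at-1], M2=0, M3=0, M4=0 → 0 — eliminated
Only M4 stuck-at-1 reproduces the observed 1.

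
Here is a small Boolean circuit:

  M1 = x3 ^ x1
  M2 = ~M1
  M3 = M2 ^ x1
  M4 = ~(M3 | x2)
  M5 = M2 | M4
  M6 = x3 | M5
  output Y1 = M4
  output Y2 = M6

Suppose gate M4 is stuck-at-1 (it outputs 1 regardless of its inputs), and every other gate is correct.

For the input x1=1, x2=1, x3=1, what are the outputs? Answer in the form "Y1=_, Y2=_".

Y1=1, Y2=1

Propagate with M4 forced: M1=0, M2=1, M3=0, M4=1 [stuck-at-1], M5=1, M6=1.
So the outputs are Y1=1, Y2=1. (Without the fault they would be Y1=0, Y2=1.)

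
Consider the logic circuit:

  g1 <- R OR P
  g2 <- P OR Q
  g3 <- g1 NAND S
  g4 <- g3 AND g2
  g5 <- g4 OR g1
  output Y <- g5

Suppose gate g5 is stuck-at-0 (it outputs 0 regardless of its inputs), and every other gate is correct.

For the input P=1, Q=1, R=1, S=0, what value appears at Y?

0

Propagate with g5 forced: g1=1, g2=1, g3=1, g4=1, g5=0 [stuck-at-0].
So Y = 0. (Without the fault it would be 1.)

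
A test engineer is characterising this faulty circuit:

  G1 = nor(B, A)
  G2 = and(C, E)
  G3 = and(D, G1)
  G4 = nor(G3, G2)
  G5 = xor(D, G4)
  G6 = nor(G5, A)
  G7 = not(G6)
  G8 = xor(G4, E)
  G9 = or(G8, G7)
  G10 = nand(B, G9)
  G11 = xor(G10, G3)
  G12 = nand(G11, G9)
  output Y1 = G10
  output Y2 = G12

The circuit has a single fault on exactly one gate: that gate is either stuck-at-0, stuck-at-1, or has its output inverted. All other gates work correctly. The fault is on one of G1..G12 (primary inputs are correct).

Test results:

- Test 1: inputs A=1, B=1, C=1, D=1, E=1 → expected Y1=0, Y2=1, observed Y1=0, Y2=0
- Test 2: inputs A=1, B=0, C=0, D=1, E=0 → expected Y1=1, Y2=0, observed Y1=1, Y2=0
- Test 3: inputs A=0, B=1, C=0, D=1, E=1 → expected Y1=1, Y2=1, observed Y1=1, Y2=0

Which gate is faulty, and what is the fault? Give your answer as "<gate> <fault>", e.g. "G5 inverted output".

Fault-free values for test 1 (A=1, B=1, C=1, D=1, E=1): G1=0, G2=1, G3=0, G4=0, G5=1, G6=0, G7=1, G8=1, G9=1, G10=0, G11=0, G12=1, giving Y1=0, Y2=1. Observed Y1=0, Y2=0.
Test 1: faults giving observed Y1=0, Y2=0 are {G1 stuck-at-1, G1 inverted output, G3 stuck-at-1, G3 inverted output, G11 stuck-at-1, G11 inverted output, G12 stuck-at-0, G12 inverted output}.
Test 2 (A=1, B=0, C=0, D=1, E=0): fault-free G1=0, G2=0, G3=0, G4=1, G5=0, G6=0, G7=1, G8=1, G9=1, G10=1, G11=1, G12=0 → Y1=1, Y2=0; observed Y1=1, Y2=0. Eliminates G1 stuck-at-1, G1 inverted output, G3 stuck-at-1, G3 inverted output, G11 inverted output, G12 inverted output.
Test 3 (A=0, B=1, C=0, D=1, E=1): fault-free G1=0, G2=0, G3=0, G4=1, G5=0, G6=1, G7=0, G8=0, G9=0, G10=1, G11=1, G12=1 → Y1=1, Y2=1; observed Y1=1, Y2=0. Eliminates G11 stuck-at-1.
Only G12 stuck-at-0 is consistent with every test.

G12 stuck-at-0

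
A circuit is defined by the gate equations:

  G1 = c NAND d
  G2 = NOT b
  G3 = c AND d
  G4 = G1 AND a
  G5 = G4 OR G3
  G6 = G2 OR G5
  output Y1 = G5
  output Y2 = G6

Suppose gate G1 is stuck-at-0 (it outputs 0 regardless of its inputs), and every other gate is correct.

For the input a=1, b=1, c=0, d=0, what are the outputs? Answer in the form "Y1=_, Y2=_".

Propagate with G1 forced: G1=0 [stuck-at-0], G2=0, G3=0, G4=0, G5=0, G6=0.
So the outputs are Y1=0, Y2=0. (Without the fault they would be Y1=1, Y2=1.)

Y1=0, Y2=0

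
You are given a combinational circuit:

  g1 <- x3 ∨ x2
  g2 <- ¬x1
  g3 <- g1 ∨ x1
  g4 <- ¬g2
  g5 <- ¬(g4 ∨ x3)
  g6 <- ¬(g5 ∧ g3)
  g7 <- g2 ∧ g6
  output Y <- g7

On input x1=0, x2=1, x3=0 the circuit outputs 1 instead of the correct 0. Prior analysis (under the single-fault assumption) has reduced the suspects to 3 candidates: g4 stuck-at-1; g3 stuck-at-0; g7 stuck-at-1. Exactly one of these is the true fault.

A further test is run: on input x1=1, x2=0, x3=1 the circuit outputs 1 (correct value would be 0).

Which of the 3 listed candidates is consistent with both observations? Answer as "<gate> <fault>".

Evaluate each candidate on input x1=1, x2=0, x3=1:
  g4 stuck-at-1: g1=1, g2=0, g3=1, g4=1 [stuck-at-1], g5=0, g6=1, g7=0 → 0 — eliminated
  g3 stuck-at-0: g1=1, g2=0, g3=0 [stuck-at-0], g4=1, g5=0, g6=1, g7=0 → 0 — eliminated
  g7 stuck-at-1: g1=1, g2=0, g3=1, g4=1, g5=0, g6=1, g7=1 [stuck-at-1] → 1 — matches
Only g7 stuck-at-1 reproduces the observed 1.

g7 stuck-at-1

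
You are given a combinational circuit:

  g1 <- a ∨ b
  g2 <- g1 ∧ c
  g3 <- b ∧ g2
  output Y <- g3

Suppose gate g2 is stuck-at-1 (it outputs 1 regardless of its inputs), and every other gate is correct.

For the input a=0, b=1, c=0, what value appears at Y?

Propagate with g2 forced: g1=1, g2=1 [stuck-at-1], g3=1.
So Y = 1. (Without the fault it would be 0.)

1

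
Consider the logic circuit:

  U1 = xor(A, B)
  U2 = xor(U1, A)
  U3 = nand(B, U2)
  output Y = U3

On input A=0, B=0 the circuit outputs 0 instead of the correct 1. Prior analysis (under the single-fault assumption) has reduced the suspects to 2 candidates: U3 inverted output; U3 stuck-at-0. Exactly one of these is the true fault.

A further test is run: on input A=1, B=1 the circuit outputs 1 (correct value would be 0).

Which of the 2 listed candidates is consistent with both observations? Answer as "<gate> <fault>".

Evaluate each candidate on input A=1, B=1:
  U3 inverted output: U1=0, U2=1, U3=1 [inverted output] → 1 — matches
  U3 stuck-at-0: U1=0, U2=1, U3=0 [stuck-at-0] → 0 — eliminated
Only U3 inverted output reproduces the observed 1.

U3 inverted output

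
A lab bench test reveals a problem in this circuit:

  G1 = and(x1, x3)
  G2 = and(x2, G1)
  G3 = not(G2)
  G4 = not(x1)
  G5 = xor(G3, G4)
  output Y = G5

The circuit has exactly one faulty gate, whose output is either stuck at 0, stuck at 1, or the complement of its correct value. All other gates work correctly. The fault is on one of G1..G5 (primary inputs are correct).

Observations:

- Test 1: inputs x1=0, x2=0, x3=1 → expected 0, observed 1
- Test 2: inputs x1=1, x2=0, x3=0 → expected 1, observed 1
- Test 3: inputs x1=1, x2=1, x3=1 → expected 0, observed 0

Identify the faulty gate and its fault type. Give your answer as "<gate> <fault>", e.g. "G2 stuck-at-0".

G4 stuck-at-0

Fault-free values for test 1 (x1=0, x2=0, x3=1): G1=0, G2=0, G3=1, G4=1, G5=0, giving Y=0. Observed 1.
Test 1: faults giving observed 1 are {G2 stuck-at-1, G2 inverted output, G3 stuck-at-0, G3 inverted output, G4 stuck-at-0, G4 inverted output, G5 stuck-at-1, G5 inverted output}.
Test 2 (x1=1, x2=0, x3=0): fault-free G1=0, G2=0, G3=1, G4=0, G5=1 → 1; observed 1. Eliminates G2 stuck-at-1, G2 inverted output, G3 stuck-at-0, G3 inverted output, G4 inverted output, G5 inverted output.
Test 3 (x1=1, x2=1, x3=1): fault-free G1=1, G2=1, G3=0, G4=0, G5=0 → 0; observed 0. Eliminates G5 stuck-at-1.
Only G4 stuck-at-0 is consistent with every test.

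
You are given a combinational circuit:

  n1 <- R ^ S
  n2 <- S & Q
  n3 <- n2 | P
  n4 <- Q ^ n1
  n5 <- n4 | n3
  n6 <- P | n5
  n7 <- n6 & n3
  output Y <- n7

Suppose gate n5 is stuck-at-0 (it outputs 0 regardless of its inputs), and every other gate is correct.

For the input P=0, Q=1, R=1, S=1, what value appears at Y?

Propagate with n5 forced: n1=0, n2=1, n3=1, n4=1, n5=0 [stuck-at-0], n6=0, n7=0.
So Y = 0. (Without the fault it would be 1.)

0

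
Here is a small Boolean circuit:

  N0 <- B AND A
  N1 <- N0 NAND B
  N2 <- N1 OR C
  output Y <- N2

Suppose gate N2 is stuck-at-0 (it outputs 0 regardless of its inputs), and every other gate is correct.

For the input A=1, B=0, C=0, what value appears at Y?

0

Propagate with N2 forced: N0=0, N1=1, N2=0 [stuck-at-0].
So Y = 0. (Without the fault it would be 1.)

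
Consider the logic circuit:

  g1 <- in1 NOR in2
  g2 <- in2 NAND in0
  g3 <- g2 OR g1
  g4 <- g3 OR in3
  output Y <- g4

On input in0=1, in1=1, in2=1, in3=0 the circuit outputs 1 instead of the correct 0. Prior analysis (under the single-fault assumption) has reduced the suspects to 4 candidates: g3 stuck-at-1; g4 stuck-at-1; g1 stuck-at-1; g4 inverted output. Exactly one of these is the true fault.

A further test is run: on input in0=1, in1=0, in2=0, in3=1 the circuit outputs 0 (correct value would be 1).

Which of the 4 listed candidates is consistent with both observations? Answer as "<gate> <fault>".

g4 inverted output

Evaluate each candidate on input in0=1, in1=0, in2=0, in3=1:
  g3 stuck-at-1: g1=1, g2=1, g3=1 [stuck-at-1], g4=1 → 1 — eliminated
  g4 stuck-at-1: g1=1, g2=1, g3=1, g4=1 [stuck-at-1] → 1 — eliminated
  g1 stuck-at-1: g1=1 [stuck-at-1], g2=1, g3=1, g4=1 → 1 — eliminated
  g4 inverted output: g1=1, g2=1, g3=1, g4=0 [inverted output] → 0 — matches
Only g4 inverted output reproduces the observed 0.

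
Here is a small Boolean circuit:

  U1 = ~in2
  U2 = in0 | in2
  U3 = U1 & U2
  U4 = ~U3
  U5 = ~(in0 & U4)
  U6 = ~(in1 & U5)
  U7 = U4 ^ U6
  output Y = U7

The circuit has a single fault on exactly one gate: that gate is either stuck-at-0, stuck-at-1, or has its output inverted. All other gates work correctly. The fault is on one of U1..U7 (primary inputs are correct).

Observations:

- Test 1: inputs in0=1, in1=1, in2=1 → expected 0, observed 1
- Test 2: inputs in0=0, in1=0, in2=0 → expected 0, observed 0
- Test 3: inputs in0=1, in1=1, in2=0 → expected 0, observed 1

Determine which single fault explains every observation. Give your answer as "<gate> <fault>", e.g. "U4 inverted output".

U5 inverted output

Fault-free values for test 1 (in0=1, in1=1, in2=1): U1=0, U2=1, U3=0, U4=1, U5=0, U6=1, U7=0, giving Y=0. Observed 1.
Test 1: faults giving observed 1 are {U5 stuck-at-1, U5 inverted output, U6 stuck-at-0, U6 inverted output, U7 stuck-at-1, U7 inverted output}.
Test 2 (in0=0, in1=0, in2=0): fault-free U1=1, U2=0, U3=0, U4=1, U5=1, U6=1, U7=0 → 0; observed 0. Eliminates U6 stuck-at-0, U6 inverted output, U7 stuck-at-1, U7 inverted output.
Test 3 (in0=1, in1=1, in2=0): fault-free U1=1, U2=1, U3=1, U4=0, U5=1, U6=0, U7=0 → 0; observed 1. Eliminates U5 stuck-at-1.
Only U5 inverted output is consistent with every test.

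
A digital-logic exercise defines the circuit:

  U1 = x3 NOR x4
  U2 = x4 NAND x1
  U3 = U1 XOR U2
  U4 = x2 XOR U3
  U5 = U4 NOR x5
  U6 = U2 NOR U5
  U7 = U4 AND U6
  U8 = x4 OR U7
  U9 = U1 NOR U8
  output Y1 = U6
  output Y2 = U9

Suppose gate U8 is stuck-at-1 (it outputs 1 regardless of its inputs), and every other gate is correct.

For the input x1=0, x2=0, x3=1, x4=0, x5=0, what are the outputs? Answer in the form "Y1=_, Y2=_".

Propagate with U8 forced: U1=0, U2=1, U3=1, U4=1, U5=0, U6=0, U7=0, U8=1 [stuck-at-1], U9=0.
So the outputs are Y1=0, Y2=0. (Without the fault they would be Y1=0, Y2=1.)

Y1=0, Y2=0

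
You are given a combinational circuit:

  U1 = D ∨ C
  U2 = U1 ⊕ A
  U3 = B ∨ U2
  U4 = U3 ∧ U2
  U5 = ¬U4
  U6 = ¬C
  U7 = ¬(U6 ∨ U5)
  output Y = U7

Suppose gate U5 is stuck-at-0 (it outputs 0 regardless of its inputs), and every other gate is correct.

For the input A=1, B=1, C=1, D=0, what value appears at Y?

Propagate with U5 forced: U1=1, U2=0, U3=1, U4=0, U5=0 [stuck-at-0], U6=0, U7=1.
So Y = 1. (Without the fault it would be 0.)

1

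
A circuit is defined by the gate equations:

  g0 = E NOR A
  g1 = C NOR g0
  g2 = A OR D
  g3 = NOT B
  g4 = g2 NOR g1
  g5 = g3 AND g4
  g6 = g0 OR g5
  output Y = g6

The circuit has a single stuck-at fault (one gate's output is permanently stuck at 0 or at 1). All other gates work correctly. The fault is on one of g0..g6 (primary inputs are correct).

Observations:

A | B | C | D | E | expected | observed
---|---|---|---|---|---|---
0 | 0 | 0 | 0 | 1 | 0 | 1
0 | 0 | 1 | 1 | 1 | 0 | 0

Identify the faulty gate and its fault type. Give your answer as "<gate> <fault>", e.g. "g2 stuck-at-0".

Fault-free values for test 1 (A=0, B=0, C=0, D=0, E=1): g0=0, g1=1, g2=0, g3=1, g4=0, g5=0, g6=0, giving Y=0. Observed 1.
Test 1: faults giving observed 1 are {g0 stuck-at-1, g1 stuck-at-0, g4 stuck-at-1, g5 stuck-at-1, g6 stuck-at-1}.
Test 2 (A=0, B=0, C=1, D=1, E=1): fault-free g0=0, g1=0, g2=1, g3=1, g4=0, g5=0, g6=0 → 0; observed 0. Eliminates g0 stuck-at-1, g4 stuck-at-1, g5 stuck-at-1, g6 stuck-at-1.
Only g1 stuck-at-0 is consistent with every test.

g1 stuck-at-0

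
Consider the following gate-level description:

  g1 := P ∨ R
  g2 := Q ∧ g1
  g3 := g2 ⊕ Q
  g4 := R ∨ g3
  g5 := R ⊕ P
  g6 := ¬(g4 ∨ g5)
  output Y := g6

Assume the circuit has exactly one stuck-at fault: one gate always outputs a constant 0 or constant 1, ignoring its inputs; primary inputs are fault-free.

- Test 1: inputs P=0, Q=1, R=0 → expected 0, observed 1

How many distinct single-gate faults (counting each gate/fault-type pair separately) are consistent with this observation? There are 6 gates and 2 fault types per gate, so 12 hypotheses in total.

5

Fault-free: g1=0, g2=0, g3=1, g4=1, g5=0, g6=0 → 0. Observed 1.
  g1 stuck-at-0: output 0 ✗
  g1 stuck-at-1: output 1 ✓
  g2 stuck-at-0: output 0 ✗
  g2 stuck-at-1: output 1 ✓
  g3 stuck-at-0: output 1 ✓
  g3 stuck-at-1: output 0 ✗
  g4 stuck-at-0: output 1 ✓
  g4 stuck-at-1: output 0 ✗
  g5 stuck-at-0: output 0 ✗
  g5 stuck-at-1: output 0 ✗
  g6 stuck-at-0: output 0 ✗
  g6 stuck-at-1: output 1 ✓
Consistent faults: {g1 stuck-at-1, g2 stuck-at-1, g3 stuck-at-0, g4 stuck-at-0, g6 stuck-at-1} — 5 in all.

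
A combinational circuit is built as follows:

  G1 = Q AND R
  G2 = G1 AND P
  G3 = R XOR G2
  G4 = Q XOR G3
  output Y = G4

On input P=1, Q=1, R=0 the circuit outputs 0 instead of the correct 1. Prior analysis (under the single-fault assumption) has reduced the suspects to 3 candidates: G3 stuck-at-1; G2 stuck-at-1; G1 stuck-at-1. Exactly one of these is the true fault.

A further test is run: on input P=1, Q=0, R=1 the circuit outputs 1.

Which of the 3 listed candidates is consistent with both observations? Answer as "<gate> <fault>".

G3 stuck-at-1

Evaluate each candidate on input P=1, Q=0, R=1:
  G3 stuck-at-1: G1=0, G2=0, G3=1 [stuck-at-1], G4=1 → 1 — matches
  G2 stuck-at-1: G1=0, G2=1 [stuck-at-1], G3=0, G4=0 → 0 — eliminated
  G1 stuck-at-1: G1=1 [stuck-at-1], G2=1, G3=0, G4=0 → 0 — eliminated
Only G3 stuck-at-1 reproduces the observed 1.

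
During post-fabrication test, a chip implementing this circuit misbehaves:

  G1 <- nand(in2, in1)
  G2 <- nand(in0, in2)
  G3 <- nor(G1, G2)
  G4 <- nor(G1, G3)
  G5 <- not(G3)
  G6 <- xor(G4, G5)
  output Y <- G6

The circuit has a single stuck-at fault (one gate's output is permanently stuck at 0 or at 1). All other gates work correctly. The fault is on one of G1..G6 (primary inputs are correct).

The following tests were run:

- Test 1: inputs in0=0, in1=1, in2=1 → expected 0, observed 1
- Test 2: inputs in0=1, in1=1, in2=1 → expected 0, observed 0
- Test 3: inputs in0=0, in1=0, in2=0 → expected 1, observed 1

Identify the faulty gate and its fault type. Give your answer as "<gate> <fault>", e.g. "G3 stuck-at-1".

G4 stuck-at-0

Fault-free values for test 1 (in0=0, in1=1, in2=1): G1=0, G2=1, G3=0, G4=1, G5=1, G6=0, giving Y=0. Observed 1.
Test 1: faults giving observed 1 are {G1 stuck-at-1, G4 stuck-at-0, G5 stuck-at-0, G6 stuck-at-1}.
Test 2 (in0=1, in1=1, in2=1): fault-free G1=0, G2=0, G3=1, G4=0, G5=0, G6=0 → 0; observed 0. Eliminates G1 stuck-at-1, G6 stuck-at-1.
Test 3 (in0=0, in1=0, in2=0): fault-free G1=1, G2=1, G3=0, G4=0, G5=1, G6=1 → 1; observed 1. Eliminates G5 stuck-at-0.
Only G4 stuck-at-0 is consistent with every test.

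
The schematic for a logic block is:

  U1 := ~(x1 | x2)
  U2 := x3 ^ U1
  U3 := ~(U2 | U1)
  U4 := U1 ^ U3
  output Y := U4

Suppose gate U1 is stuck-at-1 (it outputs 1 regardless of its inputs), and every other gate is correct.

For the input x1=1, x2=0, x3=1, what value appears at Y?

Propagate with U1 forced: U1=1 [stuck-at-1], U2=0, U3=0, U4=1.
So Y = 1. (Without the fault it would be 0.)

1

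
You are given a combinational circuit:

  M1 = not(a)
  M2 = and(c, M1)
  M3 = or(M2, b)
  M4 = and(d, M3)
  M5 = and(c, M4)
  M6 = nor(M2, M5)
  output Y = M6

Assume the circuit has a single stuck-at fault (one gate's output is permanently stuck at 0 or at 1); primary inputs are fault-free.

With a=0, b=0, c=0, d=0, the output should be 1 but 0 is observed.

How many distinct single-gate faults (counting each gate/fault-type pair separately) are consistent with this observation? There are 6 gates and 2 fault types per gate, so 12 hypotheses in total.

Fault-free: M1=1, M2=0, M3=0, M4=0, M5=0, M6=1 → 1. Observed 0.
  M1 stuck-at-0: output 1 ✗
  M1 stuck-at-1: output 1 ✗
  M2 stuck-at-0: output 1 ✗
  M2 stuck-at-1: output 0 ✓
  M3 stuck-at-0: output 1 ✗
  M3 stuck-at-1: output 1 ✗
  M4 stuck-at-0: output 1 ✗
  M4 stuck-at-1: output 1 ✗
  M5 stuck-at-0: output 1 ✗
  M5 stuck-at-1: output 0 ✓
  M6 stuck-at-0: output 0 ✓
  M6 stuck-at-1: output 1 ✗
Consistent faults: {M2 stuck-at-1, M5 stuck-at-1, M6 stuck-at-0} — 3 in all.

3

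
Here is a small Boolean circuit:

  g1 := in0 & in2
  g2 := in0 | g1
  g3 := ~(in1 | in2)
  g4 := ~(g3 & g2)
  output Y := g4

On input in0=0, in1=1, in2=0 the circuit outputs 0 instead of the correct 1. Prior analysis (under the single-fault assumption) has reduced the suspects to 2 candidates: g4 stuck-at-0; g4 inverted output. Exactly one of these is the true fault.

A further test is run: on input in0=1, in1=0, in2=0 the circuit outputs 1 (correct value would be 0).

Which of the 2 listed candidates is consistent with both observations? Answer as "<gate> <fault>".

Evaluate each candidate on input in0=1, in1=0, in2=0:
  g4 stuck-at-0: g1=0, g2=1, g3=1, g4=0 [stuck-at-0] → 0 — eliminated
  g4 inverted output: g1=0, g2=1, g3=1, g4=1 [inverted output] → 1 — matches
Only g4 inverted output reproduces the observed 1.

g4 inverted output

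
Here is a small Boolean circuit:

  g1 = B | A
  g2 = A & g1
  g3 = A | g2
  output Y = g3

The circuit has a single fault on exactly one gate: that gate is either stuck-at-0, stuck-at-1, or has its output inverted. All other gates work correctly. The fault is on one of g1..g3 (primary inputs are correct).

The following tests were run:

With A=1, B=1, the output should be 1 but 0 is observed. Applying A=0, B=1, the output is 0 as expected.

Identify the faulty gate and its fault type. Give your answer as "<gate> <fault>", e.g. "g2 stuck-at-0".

g3 stuck-at-0

Fault-free values for test 1 (A=1, B=1): g1=1, g2=1, g3=1, giving Y=1. Observed 0.
Test 1: faults giving observed 0 are {g3 stuck-at-0, g3 inverted output}.
Test 2 (A=0, B=1): fault-free g1=1, g2=0, g3=0 → 0; observed 0. Eliminates g3 inverted output.
Only g3 stuck-at-0 is consistent with every test.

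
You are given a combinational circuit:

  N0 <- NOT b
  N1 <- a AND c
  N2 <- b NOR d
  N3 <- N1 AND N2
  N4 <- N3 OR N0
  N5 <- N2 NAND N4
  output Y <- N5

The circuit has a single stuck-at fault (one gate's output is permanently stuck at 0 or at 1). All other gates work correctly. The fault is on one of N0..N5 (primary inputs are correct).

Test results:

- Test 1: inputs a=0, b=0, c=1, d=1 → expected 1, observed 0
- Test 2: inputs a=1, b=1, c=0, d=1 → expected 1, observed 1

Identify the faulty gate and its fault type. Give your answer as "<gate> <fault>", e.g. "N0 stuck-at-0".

Fault-free values for test 1 (a=0, b=0, c=1, d=1): N0=1, N1=0, N2=0, N3=0, N4=1, N5=1, giving Y=1. Observed 0.
Test 1: faults giving observed 0 are {N2 stuck-at-1, N5 stuck-at-0}.
Test 2 (a=1, b=1, c=0, d=1): fault-free N0=0, N1=0, N2=0, N3=0, N4=0, N5=1 → 1; observed 1. Eliminates N5 stuck-at-0.
Only N2 stuck-at-1 is consistent with every test.

N2 stuck-at-1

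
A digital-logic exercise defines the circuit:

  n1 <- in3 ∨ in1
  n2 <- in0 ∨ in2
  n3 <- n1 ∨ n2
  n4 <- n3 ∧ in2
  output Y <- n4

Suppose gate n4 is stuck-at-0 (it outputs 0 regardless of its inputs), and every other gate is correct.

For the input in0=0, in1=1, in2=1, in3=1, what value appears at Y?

Propagate with n4 forced: n1=1, n2=1, n3=1, n4=0 [stuck-at-0].
So Y = 0. (Without the fault it would be 1.)

0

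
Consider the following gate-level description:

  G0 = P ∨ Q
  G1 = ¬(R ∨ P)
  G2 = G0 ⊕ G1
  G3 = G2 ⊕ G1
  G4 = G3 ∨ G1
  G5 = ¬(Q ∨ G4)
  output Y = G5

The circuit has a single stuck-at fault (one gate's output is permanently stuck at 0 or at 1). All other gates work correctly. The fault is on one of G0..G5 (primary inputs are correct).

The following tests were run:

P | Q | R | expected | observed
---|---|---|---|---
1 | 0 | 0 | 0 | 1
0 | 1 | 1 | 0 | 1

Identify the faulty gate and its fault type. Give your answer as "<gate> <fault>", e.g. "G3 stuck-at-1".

G5 stuck-at-1

Fault-free values for test 1 (P=1, Q=0, R=0): G0=1, G1=0, G2=1, G3=1, G4=1, G5=0, giving Y=0. Observed 1.
Test 1: faults giving observed 1 are {G0 stuck-at-0, G2 stuck-at-0, G3 stuck-at-0, G4 stuck-at-0, G5 stuck-at-1}.
Test 2 (P=0, Q=1, R=1): fault-free G0=1, G1=0, G2=1, G3=1, G4=1, G5=0 → 0; observed 1. Eliminates G0 stuck-at-0, G2 stuck-at-0, G3 stuck-at-0, G4 stuck-at-0.
Only G5 stuck-at-1 is consistent with every test.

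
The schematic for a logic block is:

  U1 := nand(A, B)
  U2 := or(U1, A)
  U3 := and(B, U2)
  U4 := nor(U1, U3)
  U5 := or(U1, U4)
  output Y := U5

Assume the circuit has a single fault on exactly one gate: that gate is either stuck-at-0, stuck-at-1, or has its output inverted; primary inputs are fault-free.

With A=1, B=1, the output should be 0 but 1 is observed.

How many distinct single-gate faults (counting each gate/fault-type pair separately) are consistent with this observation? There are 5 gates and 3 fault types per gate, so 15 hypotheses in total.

Fault-free: U1=0, U2=1, U3=1, U4=0, U5=0 → 0. Observed 1.
  U1: stuck-at-1, inverted output ✓; others ✗
  U2: stuck-at-0, inverted output ✓; others ✗
  U3: stuck-at-0, inverted output ✓; others ✗
  U4: stuck-at-1, inverted output ✓; others ✗
  U5: stuck-at-1, inverted output ✓; others ✗
Consistent faults: {U1 stuck-at-1, U1 inverted output, U2 stuck-at-0, U2 inverted output, U3 stuck-at-0, U3 inverted output, U4 stuck-at-1, U4 inverted output, U5 stuck-at-1, U5 inverted output} — 10 in all.

10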